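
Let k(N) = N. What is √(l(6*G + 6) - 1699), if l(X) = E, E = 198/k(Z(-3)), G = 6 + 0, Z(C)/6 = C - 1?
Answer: I*√6829/2 ≈ 41.319*I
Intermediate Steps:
Z(C) = -6 + 6*C (Z(C) = 6*(C - 1) = 6*(-1 + C) = -6 + 6*C)
G = 6
E = -33/4 (E = 198/(-6 + 6*(-3)) = 198/(-6 - 18) = 198/(-24) = 198*(-1/24) = -33/4 ≈ -8.2500)
l(X) = -33/4
√(l(6*G + 6) - 1699) = √(-33/4 - 1699) = √(-6829/4) = I*√6829/2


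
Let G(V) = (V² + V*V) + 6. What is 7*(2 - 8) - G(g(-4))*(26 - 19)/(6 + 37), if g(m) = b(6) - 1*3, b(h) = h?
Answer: -1974/43 ≈ -45.907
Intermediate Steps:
g(m) = 3 (g(m) = 6 - 1*3 = 6 - 3 = 3)
G(V) = 6 + 2*V² (G(V) = (V² + V²) + 6 = 2*V² + 6 = 6 + 2*V²)
7*(2 - 8) - G(g(-4))*(26 - 19)/(6 + 37) = 7*(2 - 8) - (6 + 2*3²)*(26 - 19)/(6 + 37) = 7*(-6) - (6 + 2*9)*7/43 = -42 - (6 + 18)*7*(1/43) = -42 - 24*7/43 = -42 - 1*168/43 = -42 - 168/43 = -1974/43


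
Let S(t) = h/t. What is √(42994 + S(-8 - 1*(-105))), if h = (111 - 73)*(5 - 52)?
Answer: 2*√101089326/97 ≈ 207.31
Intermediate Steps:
h = -1786 (h = 38*(-47) = -1786)
S(t) = -1786/t
√(42994 + S(-8 - 1*(-105))) = √(42994 - 1786/(-8 - 1*(-105))) = √(42994 - 1786/(-8 + 105)) = √(42994 - 1786/97) = √(4168632/97) = 2*√101089326/97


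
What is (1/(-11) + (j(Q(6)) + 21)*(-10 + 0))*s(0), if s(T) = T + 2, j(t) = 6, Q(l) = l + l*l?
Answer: -5942/11 ≈ -540.18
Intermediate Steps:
Q(l) = l + l²
s(T) = 2 + T
(1/(-11) + (j(Q(6)) + 21)*(-10 + 0))*s(0) = (1/(-11) + (6 + 21)*(-10 + 0))*(2 + 0) = (-1/11 + 27*(-10))*2 = (-1/11 - 270)*2 = -2971/11*2 = -5942/11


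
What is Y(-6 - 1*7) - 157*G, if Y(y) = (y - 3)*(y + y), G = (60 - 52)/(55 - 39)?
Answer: 675/2 ≈ 337.50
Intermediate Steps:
G = ½ (G = 8/16 = 8*(1/16) = ½ ≈ 0.50000)
Y(y) = 2*y*(-3 + y) (Y(y) = (-3 + y)*(2*y) = 2*y*(-3 + y))
Y(-6 - 1*7) - 157*G = 2*(-6 - 1*7)*(-3 + (-6 - 1*7)) - 157*½ = 2*(-6 - 7)*(-3 + (-6 - 7)) - 157/2 = 2*(-13)*(-3 - 13) - 157/2 = 2*(-13)*(-16) - 157/2 = 416 - 157/2 = 675/2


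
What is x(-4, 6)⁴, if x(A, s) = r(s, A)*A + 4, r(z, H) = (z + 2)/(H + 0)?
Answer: 20736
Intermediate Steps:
r(z, H) = (2 + z)/H
x(A, s) = 6 + s (x(A, s) = ((2 + s)/A)*A + 4 = (2 + s) + 4 = 6 + s)
x(-4, 6)⁴ = (6 + 6)⁴ = 12⁴ = 20736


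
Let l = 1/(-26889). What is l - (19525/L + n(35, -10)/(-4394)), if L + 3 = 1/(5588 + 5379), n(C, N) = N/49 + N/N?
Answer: 272457195979819/41861548092 ≈ 6508.5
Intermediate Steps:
n(C, N) = 1 + N/49 (n(C, N) = N*(1/49) + 1 = N/49 + 1 = 1 + N/49)
L = -32900/10967 (L = -3 + 1/(5588 + 5379) = -3 + 1/10967 = -32900/10967 ≈ -2.9999)
l = -1/26889 ≈ -3.7190e-5
l - (19525/L + n(35, -10)/(-4394)) = -1/26889 - (19525/(-32900/10967) + (1 + (1/49)*(-10))/(-4394)) = -1/26889 - (19525*(-10967/32900) + (1 - 10/49)*(-1/4394)) = -1/26889 - (-8565227/1316 + (39/49)*(-1/4394)) = -1/26889 - (-8565227/1316 - 3/16562) = -1/26889 - 1*(-10132663823/1556828) = -1/26889 + 10132663823/1556828 = 272457195979819/41861548092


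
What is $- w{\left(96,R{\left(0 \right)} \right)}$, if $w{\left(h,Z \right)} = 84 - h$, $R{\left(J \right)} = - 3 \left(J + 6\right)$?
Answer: $12$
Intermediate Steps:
$R{\left(J \right)} = -18 - 3 J$ ($R{\left(J \right)} = - 3 \left(6 + J\right) = -18 - 3 J$)
$- w{\left(96,R{\left(0 \right)} \right)} = - (84 - 96) = \left(-1\right) \left(-12\right) = 12$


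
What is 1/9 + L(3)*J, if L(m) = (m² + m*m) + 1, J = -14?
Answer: -2393/9 ≈ -265.89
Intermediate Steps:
L(m) = 1 + 2*m² (L(m) = (m² + m²) + 1 = 2*m² + 1 = 1 + 2*m²)
1/9 + L(3)*J = 1/9 + (1 + 2*3²)*(-14) = ⅑ + (1 + 2*9)*(-14) = ⅑ + (1 + 18)*(-14) = ⅑ + 19*(-14) = ⅑ - 266 = -2393/9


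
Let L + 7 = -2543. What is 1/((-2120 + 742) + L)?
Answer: -1/3928 ≈ -0.00025458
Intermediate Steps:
L = -2550 (L = -7 - 2543 = -2550)
1/((-2120 + 742) + L) = 1/((-2120 + 742) - 2550) = 1/(-1378 - 2550) = 1/(-3928) = -1/3928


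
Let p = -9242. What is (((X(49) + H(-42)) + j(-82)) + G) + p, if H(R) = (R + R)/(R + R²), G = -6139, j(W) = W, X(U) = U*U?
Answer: -535544/41 ≈ -13062.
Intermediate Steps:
X(U) = U²
H(R) = 2*R/(R + R²) (H(R) = (2*R)/(R + R²) = 2*R/(R + R²))
(((X(49) + H(-42)) + j(-82)) + G) + p = (((49² + 2/(1 - 42)) - 82) - 6139) - 9242 = (((2401 + 2/(-41)) - 82) - 6139) - 9242 = (((2401 + 2*(-1/41)) - 82) - 6139) - 9242 = (((2401 - 2/41) - 82) - 6139) - 9242 = ((98439/41 - 82) - 6139) - 9242 = (95077/41 - 6139) - 9242 = -156622/41 - 9242 = -535544/41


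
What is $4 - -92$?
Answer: $96$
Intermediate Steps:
$4 - -92 = 4 + 92 = 96$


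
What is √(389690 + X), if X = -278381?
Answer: √111309 ≈ 333.63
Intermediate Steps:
√(389690 + X) = √(389690 - 278381) = √111309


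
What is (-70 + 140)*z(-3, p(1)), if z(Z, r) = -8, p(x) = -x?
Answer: -560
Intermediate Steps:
(-70 + 140)*z(-3, p(1)) = (-70 + 140)*(-8) = 70*(-8) = -560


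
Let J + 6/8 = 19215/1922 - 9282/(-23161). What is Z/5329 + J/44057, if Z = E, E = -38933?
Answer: -152707532018018329/20902648954891652 ≈ -7.3057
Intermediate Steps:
Z = -38933
J = 858984075/89030884 (J = -¾ + (19215/1922 - 9282/(-23161)) = -¾ + (19215*(1/1922) - 9282*(-1/23161)) = -¾ + (19215/1922 + 9282/23161) = -¾ + 462878619/44515442 = 858984075/89030884 ≈ 9.6482)
Z/5329 + J/44057 = -38933/5329 + (858984075/89030884)/44057 = -38933*1/5329 + (858984075/89030884)*(1/44057) = -38933/5329 + 858984075/3922433656388 = -152707532018018329/20902648954891652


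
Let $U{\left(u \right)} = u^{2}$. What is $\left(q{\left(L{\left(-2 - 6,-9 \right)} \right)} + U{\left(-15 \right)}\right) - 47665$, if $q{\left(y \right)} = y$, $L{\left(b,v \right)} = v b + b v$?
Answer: $-47296$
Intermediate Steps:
$L{\left(b,v \right)} = 2 b v$ ($L{\left(b,v \right)} = b v + b v = 2 b v$)
$\left(q{\left(L{\left(-2 - 6,-9 \right)} \right)} + U{\left(-15 \right)}\right) - 47665 = \left(2 \left(-2 - 6\right) \left(-9\right) + \left(-15\right)^{2}\right) - 47665 = \left(2 \left(-2 - 6\right) \left(-9\right) + 225\right) - 47665 = \left(2 \left(-8\right) \left(-9\right) + 225\right) - 47665 = \left(144 + 225\right) - 47665 = 369 - 47665 = -47296$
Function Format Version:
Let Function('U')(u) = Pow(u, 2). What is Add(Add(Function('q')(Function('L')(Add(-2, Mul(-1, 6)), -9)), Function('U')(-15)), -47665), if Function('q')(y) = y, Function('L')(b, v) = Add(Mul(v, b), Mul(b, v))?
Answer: -47296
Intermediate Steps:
Function('L')(b, v) = Mul(2, b, v) (Function('L')(b, v) = Add(Mul(b, v), Mul(b, v)) = Mul(2, b, v))
Add(Add(Function('q')(Function('L')(Add(-2, Mul(-1, 6)), -9)), Function('U')(-15)), -47665) = Add(Add(Mul(2, Add(-2, Mul(-1, 6)), -9), Pow(-15, 2)), -47665) = Add(Add(Mul(2, Add(-2, -6), -9), 225), -47665) = Add(Add(Mul(2, -8, -9), 225), -47665) = Add(Add(144, 225), -47665) = Add(369, -47665) = -47296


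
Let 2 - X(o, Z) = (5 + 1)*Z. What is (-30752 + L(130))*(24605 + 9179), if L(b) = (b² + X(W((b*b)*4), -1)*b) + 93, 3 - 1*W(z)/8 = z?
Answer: -429698696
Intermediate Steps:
W(z) = 24 - 8*z
X(o, Z) = 2 - 6*Z (X(o, Z) = 2 - (5 + 1)*Z = 2 - 6*Z)
L(b) = 93 + b² + 8*b (L(b) = (b² + (2 - 6*(-1))*b) + 93 = (b² + (2 + 6)*b) + 93 = (b² + 8*b) + 93 = 93 + b² + 8*b)
(-30752 + L(130))*(24605 + 9179) = (-30752 + (93 + 130² + 8*130))*(24605 + 9179) = (-30752 + (93 + 16900 + 1040))*33784 = (-30752 + 18033)*33784 = -12719*33784 = -429698696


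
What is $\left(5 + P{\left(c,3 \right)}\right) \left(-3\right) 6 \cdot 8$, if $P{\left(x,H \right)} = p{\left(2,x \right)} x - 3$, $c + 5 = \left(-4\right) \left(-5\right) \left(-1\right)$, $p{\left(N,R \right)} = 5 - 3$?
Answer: $6912$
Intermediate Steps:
$p{\left(N,R \right)} = 2$
$c = -25$ ($c = -5 + \left(-4\right) \left(-5\right) \left(-1\right) = -5 + 20 \left(-1\right) = -5 - 20 = -25$)
$P{\left(x,H \right)} = -3 + 2 x$ ($P{\left(x,H \right)} = 2 x - 3 = -3 + 2 x$)
$\left(5 + P{\left(c,3 \right)}\right) \left(-3\right) 6 \cdot 8 = \left(5 + \left(-3 + 2 \left(-25\right)\right)\right) \left(-3\right) 6 \cdot 8 = \left(5 - 53\right) \left(-3\right) 6 \cdot 8 = \left(-48\right) \left(-3\right) 6 \cdot 8 = 144 \cdot 6 \cdot 8 = 864 \cdot 8 = 6912$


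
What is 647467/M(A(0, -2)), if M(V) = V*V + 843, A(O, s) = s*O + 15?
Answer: 647467/1068 ≈ 606.24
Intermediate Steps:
A(O, s) = 15 + O*s (A(O, s) = O*s + 15 = 15 + O*s)
M(V) = 843 + V² (M(V) = V² + 843 = 843 + V²)
647467/M(A(0, -2)) = 647467/(843 + (15 + 0*(-2))²) = 647467/(843 + (15 + 0)²) = 647467/(843 + 15²) = 647467/(843 + 225) = 647467/1068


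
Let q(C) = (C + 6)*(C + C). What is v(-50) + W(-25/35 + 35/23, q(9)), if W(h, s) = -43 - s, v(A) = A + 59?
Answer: -304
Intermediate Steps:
v(A) = 59 + A
q(C) = 2*C*(6 + C) (q(C) = (6 + C)*(2*C) = 2*C*(6 + C))
v(-50) + W(-25/35 + 35/23, q(9)) = (59 - 50) + (-43 - 2*9*(6 + 9)) = 9 + (-43 - 2*9*15) = 9 + (-43 - 1*270) = 9 + (-43 - 270) = 9 - 313 = -304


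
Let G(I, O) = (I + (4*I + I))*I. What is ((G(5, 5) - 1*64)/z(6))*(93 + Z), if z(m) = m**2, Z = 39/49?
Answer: 32938/147 ≈ 224.07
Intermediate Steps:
Z = 39/49 (Z = 39*(1/49) = 39/49 ≈ 0.79592)
G(I, O) = 6*I**2 (G(I, O) = (I + 5*I)*I = (6*I)*I = 6*I**2)
((G(5, 5) - 1*64)/z(6))*(93 + Z) = ((6*5**2 - 1*64)/(6**2))*(93 + 39/49) = ((6*25 - 64)/36)*(4596/49) = ((150 - 64)*(1/36))*(4596/49) = (86*(1/36))*(4596/49) = (43/18)*(4596/49) = 32938/147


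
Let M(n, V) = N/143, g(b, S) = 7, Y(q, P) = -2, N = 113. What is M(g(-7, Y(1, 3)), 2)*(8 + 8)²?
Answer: 28928/143 ≈ 202.29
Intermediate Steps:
M(n, V) = 113/143
M(g(-7, Y(1, 3)), 2)*(8 + 8)² = 113*(8 + 8)²/143 = (113/143)*16² = (113/143)*256 = 28928/143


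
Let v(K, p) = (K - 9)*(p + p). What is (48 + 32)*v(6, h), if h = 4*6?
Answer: -11520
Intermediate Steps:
h = 24
v(K, p) = 2*p*(-9 + K) (v(K, p) = (-9 + K)*(2*p) = 2*p*(-9 + K))
(48 + 32)*v(6, h) = (48 + 32)*(2*24*(-9 + 6)) = 80*(2*24*(-3)) = 80*(-144) = -11520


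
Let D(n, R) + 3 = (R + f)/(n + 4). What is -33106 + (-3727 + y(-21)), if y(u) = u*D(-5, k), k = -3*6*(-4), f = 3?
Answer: -35195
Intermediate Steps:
k = 72 (k = -18*(-4) = 72)
D(n, R) = -3 + (3 + R)/(4 + n) (D(n, R) = -3 + (R + 3)/(n + 4) = -3 + (3 + R)/(4 + n))
y(u) = -78*u (y(u) = u*((-9 + 72 - 3*(-5))/(4 - 5)) = u*((-9 + 72 + 15)/(-1)) = u*(-1*78) = u*(-78) = -78*u)
-33106 + (-3727 + y(-21)) = -33106 + (-3727 - 78*(-21)) = -33106 + (-3727 + 1638) = -33106 - 2089 = -35195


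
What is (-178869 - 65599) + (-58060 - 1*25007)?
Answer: -327535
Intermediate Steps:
(-178869 - 65599) + (-58060 - 1*25007) = -244468 + (-58060 - 25007) = -244468 - 83067 = -327535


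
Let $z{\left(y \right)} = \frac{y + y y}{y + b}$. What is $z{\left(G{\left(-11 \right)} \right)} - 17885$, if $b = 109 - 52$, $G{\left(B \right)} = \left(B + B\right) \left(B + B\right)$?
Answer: $- \frac{9441045}{541} \approx -17451.0$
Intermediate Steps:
$G{\left(B \right)} = 4 B^{2}$ ($G{\left(B \right)} = 2 B 2 B = 4 B^{2}$)
$b = 57$ ($b = 109 - 52 = 57$)
$z{\left(y \right)} = \frac{y + y^{2}}{57 + y}$ ($z{\left(y \right)} = \frac{y + y y}{y + 57} = \frac{y + y^{2}}{57 + y}$)
$z{\left(G{\left(-11 \right)} \right)} - 17885 = \frac{4 \left(-11\right)^{2} \left(1 + 4 \left(-11\right)^{2}\right)}{57 + 4 \left(-11\right)^{2}} - 17885 = \frac{4 \cdot 121 \left(1 + 4 \cdot 121\right)}{57 + 4 \cdot 121} - 17885 = \frac{484 \left(1 + 484\right)}{57 + 484} - 17885 = 484 \cdot \frac{1}{541} \cdot 485 - 17885 = \frac{234740}{541} - 17885 = - \frac{9441045}{541}$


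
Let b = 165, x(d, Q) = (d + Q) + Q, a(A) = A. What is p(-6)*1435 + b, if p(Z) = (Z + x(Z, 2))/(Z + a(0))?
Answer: 6235/3 ≈ 2078.3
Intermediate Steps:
x(d, Q) = d + 2*Q (x(d, Q) = (Q + d) + Q = d + 2*Q)
p(Z) = (4 + 2*Z)/Z (p(Z) = (Z + (Z + 2*2))/(Z + 0) = (Z + (Z + 4))/Z = (Z + (4 + Z))/Z = (4 + 2*Z)/Z)
p(-6)*1435 + b = (2 + 4/(-6))*1435 + 165 = (2 + 4*(-⅙))*1435 + 165 = (2 - ⅔)*1435 + 165 = (4/3)*1435 + 165 = 5740/3 + 165 = 6235/3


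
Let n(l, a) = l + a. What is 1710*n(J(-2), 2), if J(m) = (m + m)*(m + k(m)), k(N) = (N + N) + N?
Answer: 58140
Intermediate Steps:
k(N) = 3*N (k(N) = 2*N + N = 3*N)
J(m) = 8*m² (J(m) = (m + m)*(m + 3*m) = (2*m)*(4*m) = 8*m²)
n(l, a) = a + l
1710*n(J(-2), 2) = 1710*(2 + 8*(-2)²) = 1710*(2 + 8*4) = 1710*(2 + 32) = 1710*34 = 58140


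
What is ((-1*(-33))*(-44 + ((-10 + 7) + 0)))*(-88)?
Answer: 136488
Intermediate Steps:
((-1*(-33))*(-44 + ((-10 + 7) + 0)))*(-88) = (33*(-44 + (-3 + 0)))*(-88) = (33*(-44 - 3))*(-88) = (33*(-47))*(-88) = -1551*(-88) = 136488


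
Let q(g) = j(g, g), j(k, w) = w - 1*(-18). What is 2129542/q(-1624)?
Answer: -1064771/803 ≈ -1326.0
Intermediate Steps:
j(k, w) = 18 + w (j(k, w) = w + 18 = 18 + w)
q(g) = 18 + g
2129542/q(-1624) = 2129542/(18 - 1624) = 2129542/(-1606) = 2129542*(-1/1606) = -1064771/803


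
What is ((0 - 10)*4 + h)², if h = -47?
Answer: 7569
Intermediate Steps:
((0 - 10)*4 + h)² = ((0 - 10)*4 - 47)² = (-10*4 - 47)² = (-40 - 47)² = (-87)² = 7569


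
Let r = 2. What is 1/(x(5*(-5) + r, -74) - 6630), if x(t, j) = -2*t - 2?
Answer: -1/6586 ≈ -0.00015184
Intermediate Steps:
x(t, j) = -2 - 2*t
1/(x(5*(-5) + r, -74) - 6630) = 1/((-2 - 2*(5*(-5) + 2)) - 6630) = 1/((-2 - 2*(-25 + 2)) - 6630) = 1/((-2 - 2*(-23)) - 6630) = 1/((-2 + 46) - 6630) = 1/(44 - 6630) = 1/(-6586) = -1/6586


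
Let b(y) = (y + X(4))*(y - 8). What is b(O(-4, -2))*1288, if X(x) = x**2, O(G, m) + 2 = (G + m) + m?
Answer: -139104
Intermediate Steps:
O(G, m) = -2 + G + 2*m (O(G, m) = -2 + ((G + m) + m) = -2 + (G + 2*m) = -2 + G + 2*m)
b(y) = (-8 + y)*(16 + y) (b(y) = (y + 4**2)*(y - 8) = (y + 16)*(-8 + y) = (16 + y)*(-8 + y) = (-8 + y)*(16 + y))
b(O(-4, -2))*1288 = (-128 + (-2 - 4 + 2*(-2))**2 + 8*(-2 - 4 + 2*(-2)))*1288 = (-128 + (-2 - 4 - 4)**2 + 8*(-2 - 4 - 4))*1288 = (-128 + (-10)**2 + 8*(-10))*1288 = (-128 + 100 - 80)*1288 = -108*1288 = -139104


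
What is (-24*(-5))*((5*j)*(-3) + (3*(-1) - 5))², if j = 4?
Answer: 554880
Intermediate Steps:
(-24*(-5))*((5*j)*(-3) + (3*(-1) - 5))² = (-24*(-5))*((5*4)*(-3) + (3*(-1) - 5))² = 120*(20*(-3) + (-3 - 5))² = 120*(-60 - 8)² = 120*(-68)² = 120*4624 = 554880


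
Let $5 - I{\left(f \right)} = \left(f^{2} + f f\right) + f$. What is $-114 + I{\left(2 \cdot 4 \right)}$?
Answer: $-245$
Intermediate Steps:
$I{\left(f \right)} = 5 - f - 2 f^{2}$ ($I{\left(f \right)} = 5 - \left(\left(f^{2} + f f\right) + f\right) = 5 - \left(\left(f^{2} + f^{2}\right) + f\right) = 5 - \left(2 f^{2} + f\right) = 5 - \left(f + 2 f^{2}\right) = 5 - f - 2 f^{2}$)
$-114 + I{\left(2 \cdot 4 \right)} = -114 - \left(-5 + 8 + 128\right) = -114 - \left(3 + 128\right) = -114 - 131 = -245$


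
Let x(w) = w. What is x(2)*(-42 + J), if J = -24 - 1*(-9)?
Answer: -114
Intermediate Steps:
J = -15 (J = -24 + 9 = -15)
x(2)*(-42 + J) = 2*(-42 - 15) = 2*(-57) = -114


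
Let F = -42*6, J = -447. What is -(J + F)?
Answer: 699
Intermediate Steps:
F = -252
-(J + F) = -(-447 - 252) = -1*(-699) = 699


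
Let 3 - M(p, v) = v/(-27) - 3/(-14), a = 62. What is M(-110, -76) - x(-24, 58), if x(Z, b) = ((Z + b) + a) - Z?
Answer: -45371/378 ≈ -120.03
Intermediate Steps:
x(Z, b) = 62 + b (x(Z, b) = ((Z + b) + 62) - Z = (62 + Z + b) - Z = 62 + b)
M(p, v) = 39/14 + v/27 (M(p, v) = 3 - (v/(-27) - 3/(-14)) = 3 - (v*(-1/27) - 3*(-1/14)) = 3 - (-v/27 + 3/14) = 3 - (3/14 - v/27) = 3 + (-3/14 + v/27) = 39/14 + v/27)
M(-110, -76) - x(-24, 58) = (39/14 + (1/27)*(-76)) - (62 + 58) = (39/14 - 76/27) - 1*120 = -11/378 - 120 = -45371/378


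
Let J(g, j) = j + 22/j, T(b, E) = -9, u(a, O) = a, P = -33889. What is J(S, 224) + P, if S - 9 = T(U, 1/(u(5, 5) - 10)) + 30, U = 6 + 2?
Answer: -3770469/112 ≈ -33665.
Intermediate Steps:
U = 8
S = 30 (S = 9 + (-9 + 30) = 9 + 21 = 30)
J(S, 224) + P = (224 + 22/224) - 33889 = (224 + 22*(1/224)) - 33889 = (224 + 11/112) - 33889 = 25099/112 - 33889 = -3770469/112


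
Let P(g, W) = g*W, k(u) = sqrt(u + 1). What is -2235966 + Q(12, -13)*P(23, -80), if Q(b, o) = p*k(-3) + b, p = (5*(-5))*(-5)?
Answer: -2258046 - 230000*I*sqrt(2) ≈ -2.258e+6 - 3.2527e+5*I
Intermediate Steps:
p = 125 (p = -25*(-5) = 125)
k(u) = sqrt(1 + u)
Q(b, o) = b + 125*I*sqrt(2) (Q(b, o) = 125*sqrt(1 - 3) + b = 125*sqrt(-2) + b = 125*(I*sqrt(2)) + b = 125*I*sqrt(2) + b = b + 125*I*sqrt(2))
P(g, W) = W*g
-2235966 + Q(12, -13)*P(23, -80) = -2235966 + (12 + 125*I*sqrt(2))*(-80*23) = -2235966 + (12 + 125*I*sqrt(2))*(-1840) = -2235966 + (-22080 - 230000*I*sqrt(2)) = -2258046 - 230000*I*sqrt(2)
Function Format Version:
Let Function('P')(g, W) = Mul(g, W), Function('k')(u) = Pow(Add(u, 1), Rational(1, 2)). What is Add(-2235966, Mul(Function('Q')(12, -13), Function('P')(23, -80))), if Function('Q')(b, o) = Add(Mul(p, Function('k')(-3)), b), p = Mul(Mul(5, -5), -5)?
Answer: Add(-2258046, Mul(-230000, I, Pow(2, Rational(1, 2)))) ≈ Add(-2.2580e+6, Mul(-3.2527e+5, I))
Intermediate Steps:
p = 125 (p = Mul(-25, -5) = 125)
Function('k')(u) = Pow(Add(1, u), Rational(1, 2))
Function('Q')(b, o) = Add(b, Mul(125, I, Pow(2, Rational(1, 2)))) (Function('Q')(b, o) = Add(Mul(125, Pow(Add(1, -3), Rational(1, 2))), b) = Add(Mul(125, Pow(-2, Rational(1, 2))), b) = Add(Mul(125, Mul(I, Pow(2, Rational(1, 2)))), b) = Add(Mul(125, I, Pow(2, Rational(1, 2))), b) = Add(b, Mul(125, I, Pow(2, Rational(1, 2)))))
Function('P')(g, W) = Mul(W, g)
Add(-2235966, Mul(Function('Q')(12, -13), Function('P')(23, -80))) = Add(-2235966, Mul(Add(12, Mul(125, I, Pow(2, Rational(1, 2)))), Mul(-80, 23))) = Add(-2235966, Mul(Add(12, Mul(125, I, Pow(2, Rational(1, 2)))), -1840)) = Add(-2235966, Add(-22080, Mul(-230000, I, Pow(2, Rational(1, 2))))) = Add(-2258046, Mul(-230000, I, Pow(2, Rational(1, 2))))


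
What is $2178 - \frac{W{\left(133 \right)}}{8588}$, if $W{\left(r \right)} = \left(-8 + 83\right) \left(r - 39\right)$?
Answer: $\frac{9348807}{4294} \approx 2177.2$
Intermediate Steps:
$W{\left(r \right)} = -2925 + 75 r$ ($W{\left(r \right)} = 75 \left(-39 + r\right) = -2925 + 75 r$)
$2178 - \frac{W{\left(133 \right)}}{8588} = 2178 - \frac{-2925 + 75 \cdot 133}{8588} = 2178 - \left(-2925 + 9975\right) \frac{1}{8588} = 2178 - 7050 \cdot \frac{1}{8588} = 2178 - \frac{3525}{4294} = \frac{9348807}{4294}$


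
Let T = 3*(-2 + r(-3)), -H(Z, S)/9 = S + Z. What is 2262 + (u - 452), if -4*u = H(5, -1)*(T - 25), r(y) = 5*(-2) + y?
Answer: 1180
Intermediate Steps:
r(y) = -10 + y
H(Z, S) = -9*S - 9*Z (H(Z, S) = -9*(S + Z) = -9*S - 9*Z)
T = -45 (T = 3*(-2 + (-10 - 3)) = 3*(-2 - 13) = 3*(-15) = -45)
u = -630 (u = -(-9*(-1) - 9*5)*(-45 - 25)/4 = -(9 - 45)*(-70)/4 = -(-9)*(-70) = -¼*2520 = -630)
2262 + (u - 452) = 2262 + (-630 - 452) = 2262 - 1082 = 1180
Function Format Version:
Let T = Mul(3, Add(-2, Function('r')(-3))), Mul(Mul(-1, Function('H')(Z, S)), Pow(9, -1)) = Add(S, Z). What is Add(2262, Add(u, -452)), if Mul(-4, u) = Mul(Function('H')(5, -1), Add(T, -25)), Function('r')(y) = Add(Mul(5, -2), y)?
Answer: 1180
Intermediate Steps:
Function('r')(y) = Add(-10, y)
Function('H')(Z, S) = Add(Mul(-9, S), Mul(-9, Z)) (Function('H')(Z, S) = Mul(-9, Add(S, Z)) = Add(Mul(-9, S), Mul(-9, Z)))
T = -45 (T = Mul(3, Add(-2, Add(-10, -3))) = Mul(3, Add(-2, -13)) = Mul(3, -15) = -45)
u = -630 (u = Mul(Rational(-1, 4), Mul(Add(Mul(-9, -1), Mul(-9, 5)), Add(-45, -25))) = Mul(Rational(-1, 4), Mul(Add(9, -45), -70)) = Mul(Rational(-1, 4), Mul(-36, -70)) = Mul(Rational(-1, 4), 2520) = -630)
Add(2262, Add(u, -452)) = Add(2262, Add(-630, -452)) = Add(2262, -1082) = 1180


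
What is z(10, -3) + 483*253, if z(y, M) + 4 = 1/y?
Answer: 1221951/10 ≈ 1.2220e+5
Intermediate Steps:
z(y, M) = -4 + 1/y
z(10, -3) + 483*253 = (-4 + 1/10) + 483*253 = (-4 + ⅒) + 122199 = -39/10 + 122199 = 1221951/10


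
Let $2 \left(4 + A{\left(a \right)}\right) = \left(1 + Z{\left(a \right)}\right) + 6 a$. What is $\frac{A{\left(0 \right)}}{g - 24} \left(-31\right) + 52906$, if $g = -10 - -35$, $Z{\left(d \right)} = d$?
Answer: $\frac{106029}{2} \approx 53015.0$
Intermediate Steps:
$g = 25$ ($g = -10 + 35 = 25$)
$A{\left(a \right)} = - \frac{7}{2} + \frac{7 a}{2}$ ($A{\left(a \right)} = -4 + \frac{\left(1 + a\right) + 6 a}{2} = -4 + \frac{1 + 7 a}{2} = -4 + \left(\frac{1}{2} + \frac{7 a}{2}\right) = - \frac{7}{2} + \frac{7 a}{2}$)
$\frac{A{\left(0 \right)}}{g - 24} \left(-31\right) + 52906 = \frac{- \frac{7}{2} + \frac{7}{2} \cdot 0}{25 - 24} \left(-31\right) + 52906 = \frac{- \frac{7}{2} + 0}{1} \left(-31\right) + 52906 = \left(- \frac{7}{2}\right) 1 \left(-31\right) + 52906 = \left(- \frac{7}{2}\right) \left(-31\right) + 52906 = \frac{217}{2} + 52906 = \frac{106029}{2}$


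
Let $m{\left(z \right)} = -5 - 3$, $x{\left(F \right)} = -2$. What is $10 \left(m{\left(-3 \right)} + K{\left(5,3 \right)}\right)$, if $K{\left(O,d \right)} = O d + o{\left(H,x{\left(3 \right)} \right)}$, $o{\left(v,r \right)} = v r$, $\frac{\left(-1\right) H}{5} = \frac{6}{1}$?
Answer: $670$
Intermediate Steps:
$H = -30$ ($H = - 5 \cdot \frac{6}{1} = - 5 \cdot 6 \cdot 1 = \left(-5\right) 6 = -30$)
$m{\left(z \right)} = -8$ ($m{\left(z \right)} = -5 - 3 = -8$)
$o{\left(v,r \right)} = r v$
$K{\left(O,d \right)} = 60 + O d$ ($K{\left(O,d \right)} = O d - -60 = O d + 60 = 60 + O d$)
$10 \left(m{\left(-3 \right)} + K{\left(5,3 \right)}\right) = 10 \left(-8 + \left(60 + 5 \cdot 3\right)\right) = 10 \left(-8 + \left(60 + 15\right)\right) = 10 \left(-8 + 75\right) = 10 \cdot 67 = 670$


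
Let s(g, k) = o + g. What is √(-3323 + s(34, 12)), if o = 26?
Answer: I*√3263 ≈ 57.123*I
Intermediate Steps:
s(g, k) = 26 + g
√(-3323 + s(34, 12)) = √(-3323 + (26 + 34)) = √(-3323 + 60) = √(-3263) = I*√3263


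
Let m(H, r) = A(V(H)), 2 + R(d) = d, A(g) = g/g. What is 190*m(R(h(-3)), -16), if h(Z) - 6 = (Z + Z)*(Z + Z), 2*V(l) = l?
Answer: 190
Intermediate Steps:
V(l) = l/2
A(g) = 1
h(Z) = 6 + 4*Z² (h(Z) = 6 + (Z + Z)*(Z + Z) = 6 + (2*Z)*(2*Z) = 6 + 4*Z²)
R(d) = -2 + d
m(H, r) = 1
190*m(R(h(-3)), -16) = 190*1 = 190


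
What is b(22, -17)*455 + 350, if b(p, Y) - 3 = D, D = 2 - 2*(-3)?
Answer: 5355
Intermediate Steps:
D = 8 (D = 2 + 6 = 8)
b(p, Y) = 11 (b(p, Y) = 3 + 8 = 11)
b(22, -17)*455 + 350 = 11*455 + 350 = 5005 + 350 = 5355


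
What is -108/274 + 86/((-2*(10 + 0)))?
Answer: -6431/1370 ≈ -4.6942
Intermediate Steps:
-108/274 + 86/((-2*(10 + 0))) = -108*1/274 + 86/((-2*10)) = -54/137 + 86/(-20) = -54/137 + 86*(-1/20) = -54/137 - 43/10 = -6431/1370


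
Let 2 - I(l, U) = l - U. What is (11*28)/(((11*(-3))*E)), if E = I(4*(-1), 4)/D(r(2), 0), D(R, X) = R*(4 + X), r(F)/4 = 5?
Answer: -224/3 ≈ -74.667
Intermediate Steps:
r(F) = 20 (r(F) = 4*5 = 20)
I(l, U) = 2 + U - l (I(l, U) = 2 - (l - U) = 2 + (U - l) = 2 + U - l)
E = ⅛ (E = (2 + 4 - 4*(-1))/((20*(4 + 0))) = (2 + 4 - 1*(-4))/((20*4)) = (2 + 4 + 4)/80 = 10*(1/80) = ⅛ ≈ 0.12500)
(11*28)/(((11*(-3))*E)) = (11*28)/(((11*(-3))*(⅛))) = 308/((-33*⅛)) = 308/(-33/8) = 308*(-8/33) = -224/3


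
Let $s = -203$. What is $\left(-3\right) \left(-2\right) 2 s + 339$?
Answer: $-2097$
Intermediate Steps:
$\left(-3\right) \left(-2\right) 2 s + 339 = \left(-3\right) \left(-2\right) 2 \left(-203\right) + 339 = 6 \cdot 2 \left(-203\right) + 339 = 12 \left(-203\right) + 339 = -2436 + 339 = -2097$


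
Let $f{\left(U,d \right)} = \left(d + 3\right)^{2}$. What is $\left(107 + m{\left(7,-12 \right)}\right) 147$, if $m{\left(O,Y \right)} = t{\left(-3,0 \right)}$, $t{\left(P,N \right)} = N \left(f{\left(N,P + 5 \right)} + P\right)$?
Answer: $15729$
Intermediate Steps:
$f{\left(U,d \right)} = \left(3 + d\right)^{2}$
$t{\left(P,N \right)} = N \left(P + \left(8 + P\right)^{2}\right)$ ($t{\left(P,N \right)} = N \left(\left(3 + \left(P + 5\right)\right)^{2} + P\right) = N \left(\left(3 + \left(5 + P\right)\right)^{2} + P\right) = N \left(\left(8 + P\right)^{2} + P\right) = N \left(P + \left(8 + P\right)^{2}\right)$)
$m{\left(O,Y \right)} = 0$ ($m{\left(O,Y \right)} = 0 \left(-3 + \left(8 - 3\right)^{2}\right) = 0 \left(-3 + 5^{2}\right) = 0 \left(-3 + 25\right) = 0 \cdot 22 = 0$)
$\left(107 + m{\left(7,-12 \right)}\right) 147 = \left(107 + 0\right) 147 = 107 \cdot 147 = 15729$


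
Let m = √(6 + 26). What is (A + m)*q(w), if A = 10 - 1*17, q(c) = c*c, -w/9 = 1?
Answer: -567 + 324*√2 ≈ -108.79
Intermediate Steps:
w = -9 (w = -9*1 = -9)
m = 4*√2 (m = √32 = 4*√2 ≈ 5.6569)
q(c) = c²
A = -7 (A = 10 - 17 = -7)
(A + m)*q(w) = (-7 + 4*√2)*(-9)² = (-7 + 4*√2)*81 = -567 + 324*√2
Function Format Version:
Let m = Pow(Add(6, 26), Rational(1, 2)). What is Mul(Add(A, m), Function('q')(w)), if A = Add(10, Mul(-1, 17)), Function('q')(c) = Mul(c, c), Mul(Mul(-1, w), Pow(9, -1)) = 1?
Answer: Add(-567, Mul(324, Pow(2, Rational(1, 2)))) ≈ -108.79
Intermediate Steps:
w = -9 (w = Mul(-9, 1) = -9)
m = Mul(4, Pow(2, Rational(1, 2))) (m = Pow(32, Rational(1, 2)) = Mul(4, Pow(2, Rational(1, 2))) ≈ 5.6569)
Function('q')(c) = Pow(c, 2)
A = -7 (A = Add(10, -17) = -7)
Mul(Add(A, m), Function('q')(w)) = Mul(Add(-7, Mul(4, Pow(2, Rational(1, 2)))), Pow(-9, 2)) = Mul(Add(-7, Mul(4, Pow(2, Rational(1, 2)))), 81) = Add(-567, Mul(324, Pow(2, Rational(1, 2))))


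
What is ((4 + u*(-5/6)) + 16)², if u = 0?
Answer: 400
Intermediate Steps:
((4 + u*(-5/6)) + 16)² = ((4 + 0*(-5/6)) + 16)² = ((4 + 0*(-5*⅙)) + 16)² = ((4 + 0*(-⅚)) + 16)² = ((4 + 0) + 16)² = (4 + 16)² = 20² = 400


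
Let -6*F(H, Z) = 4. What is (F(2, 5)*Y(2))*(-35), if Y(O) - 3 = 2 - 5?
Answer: 0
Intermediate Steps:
Y(O) = 0 (Y(O) = 3 + (2 - 5) = 3 - 3 = 0)
F(H, Z) = -⅔ (F(H, Z) = -⅙*4 = -⅔)
(F(2, 5)*Y(2))*(-35) = -⅔*0*(-35) = 0*(-35) = 0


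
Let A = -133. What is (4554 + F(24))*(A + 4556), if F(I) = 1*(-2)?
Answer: 20133496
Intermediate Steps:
F(I) = -2
(4554 + F(24))*(A + 4556) = (4554 - 2)*(-133 + 4556) = 4552*4423 = 20133496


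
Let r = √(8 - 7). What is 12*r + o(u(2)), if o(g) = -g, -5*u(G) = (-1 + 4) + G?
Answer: 13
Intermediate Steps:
u(G) = -⅗ - G/5 (u(G) = -((-1 + 4) + G)/5 = -(3 + G)/5 = -⅗ - G/5)
r = 1 (r = √1 = 1)
12*r + o(u(2)) = 12*1 - (-⅗ - ⅕*2) = 12 - (-⅗ - ⅖) = 12 - 1*(-1) = 12 + 1 = 13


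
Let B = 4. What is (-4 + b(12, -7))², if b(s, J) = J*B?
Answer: 1024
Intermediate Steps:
b(s, J) = 4*J (b(s, J) = J*4 = 4*J)
(-4 + b(12, -7))² = (-4 + 4*(-7))² = (-4 - 28)² = (-32)² = 1024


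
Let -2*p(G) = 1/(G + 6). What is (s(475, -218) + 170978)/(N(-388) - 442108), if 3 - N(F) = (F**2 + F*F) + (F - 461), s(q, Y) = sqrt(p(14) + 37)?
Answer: -85489/371172 - sqrt(14790)/14846880 ≈ -0.23033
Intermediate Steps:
p(G) = -1/(2*(6 + G)) (p(G) = -1/(2*(G + 6)) = -1/(2*(6 + G)))
s(q, Y) = sqrt(14790)/20 (s(q, Y) = sqrt(-1/(12 + 2*14) + 37) = sqrt(-1/(12 + 28) + 37) = sqrt(-1/40 + 37) = sqrt(1479/40) = sqrt(14790)/20)
N(F) = 464 - F - 2*F**2 (N(F) = 3 - ((F**2 + F*F) + (F - 461)) = 3 - ((F**2 + F**2) + (-461 + F)) = 3 - (2*F**2 + (-461 + F)) = 3 - (-461 + F + 2*F**2) = 3 + (461 - F - 2*F**2) = 464 - F - 2*F**2)
(s(475, -218) + 170978)/(N(-388) - 442108) = (sqrt(14790)/20 + 170978)/((464 - 1*(-388) - 2*(-388)**2) - 442108) = (170978 + sqrt(14790)/20)/((464 + 388 - 2*150544) - 442108) = (170978 + sqrt(14790)/20)/((464 + 388 - 301088) - 442108) = (170978 + sqrt(14790)/20)/(-300236 - 442108) = (170978 + sqrt(14790)/20)/(-742344) = (170978 + sqrt(14790)/20)*(-1/742344) = -85489/371172 - sqrt(14790)/14846880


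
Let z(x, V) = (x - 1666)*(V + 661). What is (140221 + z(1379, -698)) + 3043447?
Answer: 3194287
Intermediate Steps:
z(x, V) = (-1666 + x)*(661 + V)
(140221 + z(1379, -698)) + 3043447 = (140221 + (-1101226 - 1666*(-698) + 661*1379 - 698*1379)) + 3043447 = (140221 + (-1101226 + 1162868 + 911519 - 962542)) + 3043447 = (140221 + 10619) + 3043447 = 150840 + 3043447 = 3194287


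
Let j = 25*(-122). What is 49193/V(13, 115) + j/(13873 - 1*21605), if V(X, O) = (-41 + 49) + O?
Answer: 190367713/475518 ≈ 400.34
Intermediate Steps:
j = -3050
V(X, O) = 8 + O
49193/V(13, 115) + j/(13873 - 1*21605) = 49193/(8 + 115) - 3050/(13873 - 1*21605) = 49193/123 - 3050/(13873 - 21605) = 49193*(1/123) - 3050/(-7732) = 49193/123 - 3050*(-1/7732) = 49193/123 + 1525/3866 = 190367713/475518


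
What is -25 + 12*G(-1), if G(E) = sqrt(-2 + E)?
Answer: -25 + 12*I*sqrt(3) ≈ -25.0 + 20.785*I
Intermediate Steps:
-25 + 12*G(-1) = -25 + 12*sqrt(-2 - 1) = -25 + 12*sqrt(-3) = -25 + 12*(I*sqrt(3)) = -25 + 12*I*sqrt(3)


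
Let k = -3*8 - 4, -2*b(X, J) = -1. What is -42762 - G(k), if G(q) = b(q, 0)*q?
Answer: -42748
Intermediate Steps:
b(X, J) = ½ (b(X, J) = -½*(-1) = ½)
k = -28 (k = -24 - 4 = -28)
G(q) = q/2
-42762 - G(k) = -42762 - (-28)/2 = -42762 - 1*(-14) = -42762 + 14 = -42748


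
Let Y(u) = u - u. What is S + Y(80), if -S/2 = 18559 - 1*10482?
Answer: -16154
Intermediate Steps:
Y(u) = 0
S = -16154 (S = -2*(18559 - 1*10482) = -2*(18559 - 10482) = -2*8077 = -16154)
S + Y(80) = -16154 + 0 = -16154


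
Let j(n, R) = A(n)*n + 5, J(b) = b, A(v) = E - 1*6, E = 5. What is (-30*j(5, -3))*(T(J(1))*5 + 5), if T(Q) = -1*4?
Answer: 0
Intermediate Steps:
A(v) = -1 (A(v) = 5 - 1*6 = 5 - 6 = -1)
T(Q) = -4
j(n, R) = 5 - n (j(n, R) = -n + 5 = 5 - n)
(-30*j(5, -3))*(T(J(1))*5 + 5) = (-30*(5 - 1*5))*(-4*5 + 5) = (-30*(5 - 5))*(-20 + 5) = -30*0*(-15) = 0*(-15) = 0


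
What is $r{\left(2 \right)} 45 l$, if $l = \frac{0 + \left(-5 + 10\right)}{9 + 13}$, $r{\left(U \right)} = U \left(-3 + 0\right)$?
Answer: $- \frac{675}{11} \approx -61.364$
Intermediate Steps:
$r{\left(U \right)} = - 3 U$ ($r{\left(U \right)} = U \left(-3\right) = - 3 U$)
$l = \frac{5}{22}$ ($l = \frac{0 + 5}{22} = 5 \cdot \frac{1}{22} = \frac{5}{22} \approx 0.22727$)
$r{\left(2 \right)} 45 l = \left(-3\right) 2 \cdot 45 \cdot \frac{5}{22} = \left(-6\right) 45 \cdot \frac{5}{22} = \left(-270\right) \frac{5}{22} = - \frac{675}{11}$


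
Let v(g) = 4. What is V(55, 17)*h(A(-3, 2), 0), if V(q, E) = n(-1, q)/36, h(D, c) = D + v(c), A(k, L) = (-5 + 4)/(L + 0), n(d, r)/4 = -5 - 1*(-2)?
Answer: -7/6 ≈ -1.1667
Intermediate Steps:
n(d, r) = -12 (n(d, r) = 4*(-5 - 1*(-2)) = 4*(-5 + 2) = 4*(-3) = -12)
A(k, L) = -1/L
h(D, c) = 4 + D (h(D, c) = D + 4 = 4 + D)
V(q, E) = -⅓ (V(q, E) = -12/36 = -12*1/36 = -⅓)
V(55, 17)*h(A(-3, 2), 0) = -(4 - 1/2)/3 = -(4 - 1*½)/3 = -(4 - ½)/3 = -⅓*7/2 = -7/6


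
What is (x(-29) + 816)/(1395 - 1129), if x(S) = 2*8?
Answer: 416/133 ≈ 3.1278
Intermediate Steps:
x(S) = 16
(x(-29) + 816)/(1395 - 1129) = (16 + 816)/(1395 - 1129) = 832/266 = 832*(1/266) = 416/133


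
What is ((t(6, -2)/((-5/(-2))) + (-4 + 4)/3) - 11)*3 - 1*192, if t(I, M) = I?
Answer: -1089/5 ≈ -217.80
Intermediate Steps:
((t(6, -2)/((-5/(-2))) + (-4 + 4)/3) - 11)*3 - 1*192 = ((6/((-5/(-2))) + (-4 + 4)/3) - 11)*3 - 1*192 = ((6/((-5*(-½))) + 0*(⅓)) - 11)*3 - 192 = ((6/(5/2) + 0) - 11)*3 - 192 = ((6*(⅖) + 0) - 11)*3 - 192 = ((12/5 + 0) - 11)*3 - 192 = (12/5 - 11)*3 - 192 = -43/5*3 - 192 = -129/5 - 192 = -1089/5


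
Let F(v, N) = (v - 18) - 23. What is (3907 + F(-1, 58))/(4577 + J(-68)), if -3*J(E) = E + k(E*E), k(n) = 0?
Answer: 11595/13799 ≈ 0.84028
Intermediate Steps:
J(E) = -E/3 (J(E) = -(E + 0)/3 = -E/3)
F(v, N) = -41 + v (F(v, N) = (-18 + v) - 23 = -41 + v)
(3907 + F(-1, 58))/(4577 + J(-68)) = (3907 + (-41 - 1))/(4577 - ⅓*(-68)) = (3907 - 42)/(4577 + 68/3) = 3865/(13799/3) = 3865*(3/13799) = 11595/13799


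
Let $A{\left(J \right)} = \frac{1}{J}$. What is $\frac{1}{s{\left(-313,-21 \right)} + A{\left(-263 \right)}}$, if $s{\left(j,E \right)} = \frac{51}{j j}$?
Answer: $- \frac{25765847}{84556} \approx -304.72$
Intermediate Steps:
$s{\left(j,E \right)} = \frac{51}{j^{2}}$
$\frac{1}{s{\left(-313,-21 \right)} + A{\left(-263 \right)}} = \frac{1}{\frac{51}{97969} + \frac{1}{-263}} = \frac{1}{51 \cdot \frac{1}{97969} - \frac{1}{263}} = \frac{1}{\frac{51}{97969} - \frac{1}{263}} = \frac{1}{- \frac{84556}{25765847}} = - \frac{25765847}{84556}$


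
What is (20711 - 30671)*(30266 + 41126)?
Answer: -711064320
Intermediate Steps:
(20711 - 30671)*(30266 + 41126) = -9960*71392 = -711064320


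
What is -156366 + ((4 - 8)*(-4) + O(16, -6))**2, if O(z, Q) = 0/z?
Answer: -156110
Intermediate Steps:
O(z, Q) = 0
-156366 + ((4 - 8)*(-4) + O(16, -6))**2 = -156366 + ((4 - 8)*(-4) + 0)**2 = -156366 + (-4*(-4) + 0)**2 = -156366 + (16 + 0)**2 = -156366 + 16**2 = -156366 + 256 = -156110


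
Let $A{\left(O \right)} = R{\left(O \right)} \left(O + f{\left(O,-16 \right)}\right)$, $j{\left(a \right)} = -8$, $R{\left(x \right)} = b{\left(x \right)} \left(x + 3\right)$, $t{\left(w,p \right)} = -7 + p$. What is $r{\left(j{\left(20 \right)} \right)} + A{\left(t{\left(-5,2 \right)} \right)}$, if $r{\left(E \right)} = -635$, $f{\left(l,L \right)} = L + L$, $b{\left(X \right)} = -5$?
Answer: $-1005$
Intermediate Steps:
$f{\left(l,L \right)} = 2 L$
$R{\left(x \right)} = -15 - 5 x$ ($R{\left(x \right)} = - 5 \left(x + 3\right) = - 5 \left(3 + x\right) = -15 - 5 x$)
$A{\left(O \right)} = \left(-32 + O\right) \left(-15 - 5 O\right)$ ($A{\left(O \right)} = \left(-15 - 5 O\right) \left(O + 2 \left(-16\right)\right) = \left(-15 - 5 O\right) \left(O - 32\right) = \left(-15 - 5 O\right) \left(-32 + O\right) = \left(-32 + O\right) \left(-15 - 5 O\right)$)
$r{\left(j{\left(20 \right)} \right)} + A{\left(t{\left(-5,2 \right)} \right)} = -635 - 5 \left(-32 + \left(-7 + 2\right)\right) \left(3 + \left(-7 + 2\right)\right) = -635 - 5 \left(-32 - 5\right) \left(3 - 5\right) = -635 - \left(-185\right) \left(-2\right) = -635 - 370 = -1005$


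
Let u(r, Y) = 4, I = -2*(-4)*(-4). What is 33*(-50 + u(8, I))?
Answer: -1518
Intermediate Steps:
I = -32 (I = 8*(-4) = -32)
33*(-50 + u(8, I)) = 33*(-50 + 4) = 33*(-46) = -1518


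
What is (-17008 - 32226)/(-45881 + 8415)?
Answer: 24617/18733 ≈ 1.3141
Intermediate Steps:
(-17008 - 32226)/(-45881 + 8415) = -49234/(-37466) = -49234*(-1/37466) = 24617/18733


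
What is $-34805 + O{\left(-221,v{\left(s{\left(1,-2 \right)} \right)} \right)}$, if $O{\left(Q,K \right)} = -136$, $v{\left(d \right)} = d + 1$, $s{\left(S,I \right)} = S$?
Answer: $-34941$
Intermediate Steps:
$v{\left(d \right)} = 1 + d$
$-34805 + O{\left(-221,v{\left(s{\left(1,-2 \right)} \right)} \right)} = -34805 - 136 = -34941$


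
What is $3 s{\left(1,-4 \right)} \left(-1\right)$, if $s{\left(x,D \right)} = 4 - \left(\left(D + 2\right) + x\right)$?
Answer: $-15$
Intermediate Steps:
$s{\left(x,D \right)} = 2 - D - x$ ($s{\left(x,D \right)} = 4 - \left(\left(2 + D\right) + x\right) = 4 - \left(2 + D + x\right) = 2 - D - x$)
$3 s{\left(1,-4 \right)} \left(-1\right) = 3 \left(2 - -4 - 1\right) \left(-1\right) = 3 \left(2 + 4 - 1\right) \left(-1\right) = 3 \cdot 5 \left(-1\right) = 15 \left(-1\right) = -15$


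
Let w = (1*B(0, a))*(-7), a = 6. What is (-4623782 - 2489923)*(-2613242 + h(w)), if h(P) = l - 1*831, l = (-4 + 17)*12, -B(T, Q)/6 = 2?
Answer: 18594634432485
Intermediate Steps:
B(T, Q) = -12 (B(T, Q) = -6*2 = -12)
l = 156 (l = 13*12 = 156)
w = 84 (w = (1*(-12))*(-7) = -12*(-7) = 84)
h(P) = -675 (h(P) = 156 - 1*831 = 156 - 831 = -675)
(-4623782 - 2489923)*(-2613242 + h(w)) = (-4623782 - 2489923)*(-2613242 - 675) = -7113705*(-2613917) = 18594634432485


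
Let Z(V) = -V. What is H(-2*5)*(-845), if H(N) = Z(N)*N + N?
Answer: 92950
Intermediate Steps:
H(N) = N - N² (H(N) = (-N)*N + N = -N² + N = N - N²)
H(-2*5)*(-845) = ((-2*5)*(1 - (-2)*5))*(-845) = -10*(1 - 1*(-10))*(-845) = -10*(1 + 10)*(-845) = -10*11*(-845) = -110*(-845) = 92950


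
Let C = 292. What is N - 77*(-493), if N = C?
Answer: 38253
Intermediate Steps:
N = 292
N - 77*(-493) = 292 - 77*(-493) = 292 + 37961 = 38253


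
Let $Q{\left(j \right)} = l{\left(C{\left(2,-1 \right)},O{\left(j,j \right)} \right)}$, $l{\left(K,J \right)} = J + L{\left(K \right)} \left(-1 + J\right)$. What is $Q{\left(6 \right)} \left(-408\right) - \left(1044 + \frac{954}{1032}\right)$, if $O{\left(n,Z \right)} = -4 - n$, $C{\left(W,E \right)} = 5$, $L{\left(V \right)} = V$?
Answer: $\frac{4381713}{172} \approx 25475.0$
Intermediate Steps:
$l{\left(K,J \right)} = J + K \left(-1 + J\right)$
$Q{\left(j \right)} = -29 - 6 j$ ($Q{\left(j \right)} = \left(-4 - j\right) - 5 + \left(-4 - j\right) 5 = \left(-4 - j\right) - 5 - \left(20 + 5 j\right) = -29 - 6 j$)
$Q{\left(6 \right)} \left(-408\right) - \left(1044 + \frac{954}{1032}\right) = \left(-29 - 36\right) \left(-408\right) - \left(1044 + \frac{954}{1032}\right) = \left(-29 - 36\right) \left(-408\right) - \frac{179727}{172} = \left(-65\right) \left(-408\right) - \frac{179727}{172} = 26520 - \frac{179727}{172} = \frac{4381713}{172}$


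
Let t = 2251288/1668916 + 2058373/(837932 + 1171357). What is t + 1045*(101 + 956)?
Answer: 925995986951488240/838333640181 ≈ 1.1046e+6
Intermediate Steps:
t = 1989684961975/838333640181 (t = 2251288*(1/1668916) + 2058373/2009289 = 562822/417229 + 2058373*(1/2009289) = 562822/417229 + 2058373/2009289 = 1989684961975/838333640181 ≈ 2.3734)
t + 1045*(101 + 956) = 1989684961975/838333640181 + 1045*(101 + 956) = 1989684961975/838333640181 + 1045*1057 = 1989684961975/838333640181 + 1104565 = 925995986951488240/838333640181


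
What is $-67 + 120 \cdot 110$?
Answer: $13133$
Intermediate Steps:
$-67 + 120 \cdot 110 = -67 + 13200 = 13133$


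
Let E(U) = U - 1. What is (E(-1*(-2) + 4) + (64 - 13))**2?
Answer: 3136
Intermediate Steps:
E(U) = -1 + U
(E(-1*(-2) + 4) + (64 - 13))**2 = ((-1 + (-1*(-2) + 4)) + (64 - 13))**2 = ((-1 + (2 + 4)) + 51)**2 = ((-1 + 6) + 51)**2 = (5 + 51)**2 = 56**2 = 3136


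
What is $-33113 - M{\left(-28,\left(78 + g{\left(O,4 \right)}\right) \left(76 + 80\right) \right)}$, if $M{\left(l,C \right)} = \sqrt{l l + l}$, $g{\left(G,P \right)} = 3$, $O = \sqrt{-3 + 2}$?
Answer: $-33113 - 6 \sqrt{21} \approx -33141.0$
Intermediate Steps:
$O = i$ ($O = \sqrt{-1} = i \approx 1.0 i$)
$M{\left(l,C \right)} = \sqrt{l + l^{2}}$ ($M{\left(l,C \right)} = \sqrt{l^{2} + l} = \sqrt{l + l^{2}}$)
$-33113 - M{\left(-28,\left(78 + g{\left(O,4 \right)}\right) \left(76 + 80\right) \right)} = -33113 - \sqrt{- 28 \left(1 - 28\right)} = -33113 - \sqrt{\left(-28\right) \left(-27\right)} = -33113 - \sqrt{756} = -33113 - 6 \sqrt{21}$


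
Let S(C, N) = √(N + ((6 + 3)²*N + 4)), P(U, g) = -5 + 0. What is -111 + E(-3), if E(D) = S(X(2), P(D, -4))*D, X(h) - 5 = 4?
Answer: -111 - 3*I*√406 ≈ -111.0 - 60.448*I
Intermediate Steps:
X(h) = 9 (X(h) = 5 + 4 = 9)
P(U, g) = -5
S(C, N) = √(4 + 82*N) (S(C, N) = √(N + (9²*N + 4)) = √(N + (81*N + 4)) = √(N + (4 + 81*N)) = √(4 + 82*N))
E(D) = I*D*√406 (E(D) = √(4 + 82*(-5))*D = √(4 - 410)*D = √(-406)*D = (I*√406)*D = I*D*√406)
-111 + E(-3) = -111 + I*(-3)*√406 = -111 - 3*I*√406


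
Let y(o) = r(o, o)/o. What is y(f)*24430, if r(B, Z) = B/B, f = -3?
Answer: -24430/3 ≈ -8143.3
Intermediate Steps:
r(B, Z) = 1
y(o) = 1/o
y(f)*24430 = 24430/(-3) = -⅓*24430 = -24430/3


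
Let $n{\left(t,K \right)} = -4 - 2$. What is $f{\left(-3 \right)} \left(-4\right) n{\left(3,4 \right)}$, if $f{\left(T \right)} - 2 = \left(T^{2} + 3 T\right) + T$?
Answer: $-24$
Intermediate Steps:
$n{\left(t,K \right)} = -6$
$f{\left(T \right)} = 2 + T^{2} + 4 T$ ($f{\left(T \right)} = 2 + \left(\left(T^{2} + 3 T\right) + T\right) = 2 + \left(T^{2} + 4 T\right) = 2 + T^{2} + 4 T$)
$f{\left(-3 \right)} \left(-4\right) n{\left(3,4 \right)} = \left(2 + \left(-3\right)^{2} + 4 \left(-3\right)\right) \left(-4\right) \left(-6\right) = \left(2 + 9 - 12\right) \left(-4\right) \left(-6\right) = \left(-1\right) \left(-4\right) \left(-6\right) = 4 \left(-6\right) = -24$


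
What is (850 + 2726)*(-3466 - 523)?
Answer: -14264664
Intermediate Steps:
(850 + 2726)*(-3466 - 523) = 3576*(-3989) = -14264664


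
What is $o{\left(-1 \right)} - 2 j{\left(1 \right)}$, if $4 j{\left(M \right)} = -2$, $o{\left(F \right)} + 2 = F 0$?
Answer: $-1$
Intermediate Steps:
$o{\left(F \right)} = -2$ ($o{\left(F \right)} = -2 + F 0 = -2 + 0 = -2$)
$j{\left(M \right)} = - \frac{1}{2}$ ($j{\left(M \right)} = \frac{1}{4} \left(-2\right) = - \frac{1}{2}$)
$o{\left(-1 \right)} - 2 j{\left(1 \right)} = -2 - -1 = -2 + 1 = -1$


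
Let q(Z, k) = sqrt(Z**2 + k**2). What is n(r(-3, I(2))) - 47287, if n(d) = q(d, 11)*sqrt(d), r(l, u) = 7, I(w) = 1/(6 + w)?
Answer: -47287 + sqrt(1190) ≈ -47253.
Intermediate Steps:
n(d) = sqrt(d)*sqrt(121 + d**2) (n(d) = sqrt(d**2 + 11**2)*sqrt(d) = sqrt(d**2 + 121)*sqrt(d) = sqrt(121 + d**2)*sqrt(d) = sqrt(d)*sqrt(121 + d**2))
n(r(-3, I(2))) - 47287 = sqrt(7)*sqrt(121 + 7**2) - 47287 = sqrt(7)*sqrt(121 + 49) - 47287 = sqrt(7)*sqrt(170) - 47287 = sqrt(1190) - 47287 = -47287 + sqrt(1190)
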